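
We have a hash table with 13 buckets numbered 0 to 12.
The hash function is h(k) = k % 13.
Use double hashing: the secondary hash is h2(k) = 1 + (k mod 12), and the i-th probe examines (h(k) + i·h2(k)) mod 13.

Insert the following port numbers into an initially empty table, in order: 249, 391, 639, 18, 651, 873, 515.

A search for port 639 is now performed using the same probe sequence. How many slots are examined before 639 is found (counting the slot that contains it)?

2

249: h=2 -> slot 2
391: h=1 -> slot 1
639: h=2, h2=4, probe 2,6 -> slot 6
18: h=5 -> slot 5
651: h=1, h2=4, probe 1,5,9 -> slot 9
873: h=2, h2=10, probe 2,12 -> slot 12
515: h=8 -> slot 8
Table: [∅, 391, 249, ∅, ∅, 18, 639, ∅, 515, 651, ∅, ∅, 873]
Lookup 639: h=2, h2=4, probe 2,6 → found at 6.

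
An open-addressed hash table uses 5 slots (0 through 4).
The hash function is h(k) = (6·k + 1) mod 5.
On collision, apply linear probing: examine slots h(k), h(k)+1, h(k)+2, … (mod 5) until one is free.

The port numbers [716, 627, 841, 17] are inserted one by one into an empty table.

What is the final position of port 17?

0

716 hashes to 2; slot 2 is free => place at 2.
627 hashes to 3; slot 3 is free => place at 3.
841 hashes to 2; 2,3 taken => place at 4.
17 hashes to 3; 3,4 taken => place at 0.
Table: [17, ∅, 716, 627, 841]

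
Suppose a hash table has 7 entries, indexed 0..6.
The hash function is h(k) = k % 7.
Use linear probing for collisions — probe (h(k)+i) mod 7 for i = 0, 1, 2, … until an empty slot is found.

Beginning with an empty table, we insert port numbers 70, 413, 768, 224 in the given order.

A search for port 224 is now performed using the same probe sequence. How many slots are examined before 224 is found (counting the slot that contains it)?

70: h=0 => slot 0
413: h=0, probe 0,1 => slot 1
768: h=5 => slot 5
224: h=0, probe 0,1,2 => slot 2
Table: [70, 413, 224, ∅, ∅, 768, ∅]
Lookup 224: h=0, probe 0,1,2 → found at 2.

3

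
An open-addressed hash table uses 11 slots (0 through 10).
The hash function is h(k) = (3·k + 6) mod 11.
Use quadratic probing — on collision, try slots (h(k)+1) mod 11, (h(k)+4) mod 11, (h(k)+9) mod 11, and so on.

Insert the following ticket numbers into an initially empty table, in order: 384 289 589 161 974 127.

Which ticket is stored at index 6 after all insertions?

974

Insert 384: h=3, slot 3 empty → index 3.
Insert 289: h=4, slot 4 empty → index 4.
Insert 589: h=2, slot 2 empty → index 2.
Insert 161: h=5, slot 5 empty → index 5.
Insert 974: h=2, slots 2,3 occupied → index 6.
Insert 127: h=2, slots 2,3,6 occupied → index 0.
Table: [127, -, 589, 384, 289, 161, 974, -, -, -, -]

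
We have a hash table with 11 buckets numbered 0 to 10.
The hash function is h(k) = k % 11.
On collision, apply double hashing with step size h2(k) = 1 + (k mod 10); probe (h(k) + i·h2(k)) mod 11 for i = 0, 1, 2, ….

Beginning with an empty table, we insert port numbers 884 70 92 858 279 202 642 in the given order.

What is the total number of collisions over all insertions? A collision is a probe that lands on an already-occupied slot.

8

884 hashes to 4; slot 4 is free -> place at 4.
70 hashes to 4, h2=1; 4 taken -> place at 5.
92 hashes to 4, h2=3; 4 taken -> place at 7.
858 hashes to 0; slot 0 is free -> place at 0.
279 hashes to 4, h2=10; 4 taken -> place at 3.
202 hashes to 4, h2=3; 4,7 taken -> place at 10.
642 hashes to 4, h2=3; 4,7,10 taken -> place at 2.
Table: [858, ∅, 642, 279, 884, 70, ∅, 92, ∅, ∅, 202]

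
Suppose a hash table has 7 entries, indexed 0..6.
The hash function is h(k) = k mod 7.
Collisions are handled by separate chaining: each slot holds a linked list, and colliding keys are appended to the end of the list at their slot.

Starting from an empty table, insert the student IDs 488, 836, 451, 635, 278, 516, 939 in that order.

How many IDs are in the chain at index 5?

4

488 → bucket 5
836 → bucket 3
451 → bucket 3 (collision)
635 → bucket 5 (collision)
278 → bucket 5 (collision)
516 → bucket 5 (collision)
939 → bucket 1
Final buckets:
0: .
1: 939
2: .
3: 836 -> 451
4: .
5: 488 -> 635 -> 278 -> 516
6: .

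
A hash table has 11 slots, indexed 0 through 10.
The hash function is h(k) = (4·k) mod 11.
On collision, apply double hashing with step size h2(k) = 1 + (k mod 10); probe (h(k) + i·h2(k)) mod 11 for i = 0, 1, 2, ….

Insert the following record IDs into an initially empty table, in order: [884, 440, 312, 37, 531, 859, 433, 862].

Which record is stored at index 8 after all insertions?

884: h=5 => slot 5
440: h=0 => slot 0
312: h=5, h2=3, probe 5,8 => slot 8
37: h=5, h2=8, probe 5,2 => slot 2
531: h=1 => slot 1
859: h=4 => slot 4
433: h=5, h2=4, probe 5,9 => slot 9
862: h=5, h2=3, probe 5,8,0,3 => slot 3
Table: [440, 531, 37, 862, 859, 884, —, —, 312, 433, —]

312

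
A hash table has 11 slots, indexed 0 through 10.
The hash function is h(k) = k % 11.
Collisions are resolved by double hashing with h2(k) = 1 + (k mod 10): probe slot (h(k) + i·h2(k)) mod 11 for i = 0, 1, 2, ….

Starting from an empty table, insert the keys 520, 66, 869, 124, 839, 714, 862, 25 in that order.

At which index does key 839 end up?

520: h=3 -> slot 3
66: h=0 -> slot 0
869: h=0, h2=10, probe 0,10 -> slot 10
124: h=3, h2=5, probe 3,8 -> slot 8
839: h=3, h2=10, probe 3,2 -> slot 2
714: h=10, h2=5, probe 10,4 -> slot 4
862: h=4, h2=3, probe 4,7 -> slot 7
25: h=3, h2=6, probe 3,9 -> slot 9
Table: [66, -, 839, 520, 714, -, -, 862, 124, 25, 869]

2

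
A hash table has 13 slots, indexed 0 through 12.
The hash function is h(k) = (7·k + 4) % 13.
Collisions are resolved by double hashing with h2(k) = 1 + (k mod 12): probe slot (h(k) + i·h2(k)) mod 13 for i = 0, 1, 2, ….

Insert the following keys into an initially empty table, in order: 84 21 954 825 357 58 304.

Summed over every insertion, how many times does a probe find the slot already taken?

6

84 hashes to 7; slot 7 is free => place at 7.
21 hashes to 8; slot 8 is free => place at 8.
954 hashes to 0; slot 0 is free => place at 0.
825 hashes to 7, h2=10; 7 taken => place at 4.
357 hashes to 7, h2=10; 7,4 taken => place at 1.
58 hashes to 7, h2=11; 7 taken => place at 5.
304 hashes to 0, h2=5; 0,5 taken => place at 10.
Table: [954, 357, ∅, ∅, 825, 58, ∅, 84, 21, ∅, 304, ∅, ∅]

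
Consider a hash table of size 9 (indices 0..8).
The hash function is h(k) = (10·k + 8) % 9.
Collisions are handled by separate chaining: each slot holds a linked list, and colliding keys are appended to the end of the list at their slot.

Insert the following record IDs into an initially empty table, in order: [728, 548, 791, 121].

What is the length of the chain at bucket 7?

Insert 728: h=7, bucket 7 empty -> new chain.
Insert 548: h=7, bucket 7 nonempty -> append to chain.
Insert 791: h=7, bucket 7 nonempty -> append to chain.
Insert 121: h=3, bucket 3 empty -> new chain.
Final buckets:
0: .
1: .
2: .
3: 121
4: .
5: .
6: .
7: 728 -> 548 -> 791
8: .

3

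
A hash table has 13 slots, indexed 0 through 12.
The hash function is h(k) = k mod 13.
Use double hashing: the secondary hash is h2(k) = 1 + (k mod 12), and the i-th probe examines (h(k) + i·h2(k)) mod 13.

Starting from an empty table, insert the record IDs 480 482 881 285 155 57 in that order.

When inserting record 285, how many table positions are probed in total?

480 hashes to 12; slot 12 is free => place at 12.
482 hashes to 1; slot 1 is free => place at 1.
881 hashes to 10; slot 10 is free => place at 10.
285 hashes to 12, h2=10; 12 taken => place at 9.
155 hashes to 12, h2=12; 12 taken => place at 11.
57 hashes to 5; slot 5 is free => place at 5.
Table: [., 482, ., ., ., 57, ., ., ., 285, 881, 155, 480]

2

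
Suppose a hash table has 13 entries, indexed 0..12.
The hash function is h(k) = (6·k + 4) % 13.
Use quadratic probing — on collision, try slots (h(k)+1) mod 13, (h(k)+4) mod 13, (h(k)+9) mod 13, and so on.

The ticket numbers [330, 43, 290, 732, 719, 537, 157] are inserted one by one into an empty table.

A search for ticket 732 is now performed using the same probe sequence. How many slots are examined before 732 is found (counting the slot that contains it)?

Insert 330: h=8, slot 8 empty → index 8.
Insert 43: h=2, slot 2 empty → index 2.
Insert 290: h=2, slot 2 occupied → index 3.
Insert 732: h=2, slots 2,3 occupied → index 6.
Insert 719: h=2, slots 2,3,6 occupied → index 11.
Insert 537: h=2, slots 2,3,6,11 occupied → index 5.
Insert 157: h=10, slot 10 empty → index 10.
Table: [∅, ∅, 43, 290, ∅, 537, 732, ∅, 330, ∅, 157, 719, ∅]
Lookup 732: h=2, probe 2,3,6 → found at 6.

3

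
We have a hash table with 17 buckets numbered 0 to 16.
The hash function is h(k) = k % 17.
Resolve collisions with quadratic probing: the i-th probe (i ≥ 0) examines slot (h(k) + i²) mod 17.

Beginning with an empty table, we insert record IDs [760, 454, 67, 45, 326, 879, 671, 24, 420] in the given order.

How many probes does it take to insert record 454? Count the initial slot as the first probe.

2

760: h=12 -> slot 12
454: h=12, probe 12,13 -> slot 13
67: h=16 -> slot 16
45: h=11 -> slot 11
326: h=3 -> slot 3
879: h=12, probe 12,13,16,4 -> slot 4
671: h=8 -> slot 8
24: h=7 -> slot 7
420: h=12, probe 12,13,16,4,11,3,14 -> slot 14
Table: [∅, ∅, ∅, 326, 879, ∅, ∅, 24, 671, ∅, ∅, 45, 760, 454, 420, ∅, 67]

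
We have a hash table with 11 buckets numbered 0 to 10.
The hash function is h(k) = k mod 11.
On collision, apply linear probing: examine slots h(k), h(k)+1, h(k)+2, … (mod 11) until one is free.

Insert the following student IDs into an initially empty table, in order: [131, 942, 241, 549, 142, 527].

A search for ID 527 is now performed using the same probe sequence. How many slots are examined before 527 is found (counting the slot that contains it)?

5

Insert 131: h=10, slot 10 empty -> index 10.
Insert 942: h=7, slot 7 empty -> index 7.
Insert 241: h=10, slot 10 occupied -> index 0.
Insert 549: h=10, slots 10,0 occupied -> index 1.
Insert 142: h=10, slots 10,0,1 occupied -> index 2.
Insert 527: h=10, slots 10,0,1,2 occupied -> index 3.
Table: [241, 549, 142, 527, _, _, _, 942, _, _, 131]
Lookup 527: h=10, probe 10,0,1,2,3 → found at 3.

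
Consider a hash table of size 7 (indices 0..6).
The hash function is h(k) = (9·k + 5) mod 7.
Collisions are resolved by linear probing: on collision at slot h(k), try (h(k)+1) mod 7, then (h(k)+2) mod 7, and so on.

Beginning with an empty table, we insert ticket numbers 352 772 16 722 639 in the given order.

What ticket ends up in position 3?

772

352: h=2 => slot 2
772: h=2, probe 2,3 => slot 3
16: h=2, probe 2,3,4 => slot 4
722: h=0 => slot 0
639: h=2, probe 2,3,4,5 => slot 5
Table: [722, ., 352, 772, 16, 639, .]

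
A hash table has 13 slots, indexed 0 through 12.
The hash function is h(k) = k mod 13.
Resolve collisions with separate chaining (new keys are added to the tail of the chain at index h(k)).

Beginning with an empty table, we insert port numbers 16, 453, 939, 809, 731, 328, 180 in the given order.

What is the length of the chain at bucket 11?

2

Insert 16: h=3, bucket 3 empty -> new chain.
Insert 453: h=11, bucket 11 empty -> new chain.
Insert 939: h=3, bucket 3 nonempty -> append to chain.
Insert 809: h=3, bucket 3 nonempty -> append to chain.
Insert 731: h=3, bucket 3 nonempty -> append to chain.
Insert 328: h=3, bucket 3 nonempty -> append to chain.
Insert 180: h=11, bucket 11 nonempty -> append to chain.
Final buckets:
0: _
1: _
2: _
3: 16 -> 939 -> 809 -> 731 -> 328
4: _
5: _
6: _
7: _
8: _
9: _
10: _
11: 453 -> 180
12: _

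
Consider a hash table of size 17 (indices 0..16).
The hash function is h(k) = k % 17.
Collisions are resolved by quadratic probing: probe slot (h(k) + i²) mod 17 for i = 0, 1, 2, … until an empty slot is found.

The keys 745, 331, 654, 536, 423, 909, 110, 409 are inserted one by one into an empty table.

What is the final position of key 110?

Insert 745: h=14, slot 14 empty => index 14.
Insert 331: h=8, slot 8 empty => index 8.
Insert 654: h=8, slot 8 occupied => index 9.
Insert 536: h=9, slot 9 occupied => index 10.
Insert 423: h=15, slot 15 empty => index 15.
Insert 909: h=8, slots 8,9 occupied => index 12.
Insert 110: h=8, slots 8,9,12 occupied => index 0.
Insert 409: h=1, slot 1 empty => index 1.
Table: [110, 409, —, —, —, —, —, —, 331, 654, 536, —, 909, —, 745, 423, —]

0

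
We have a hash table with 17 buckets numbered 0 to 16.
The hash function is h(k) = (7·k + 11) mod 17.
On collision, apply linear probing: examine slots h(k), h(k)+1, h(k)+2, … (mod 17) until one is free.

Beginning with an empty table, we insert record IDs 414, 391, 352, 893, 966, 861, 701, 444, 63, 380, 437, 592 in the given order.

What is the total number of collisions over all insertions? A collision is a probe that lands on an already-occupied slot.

9

Insert 414: h=2, slot 2 empty => index 2.
Insert 391: h=11, slot 11 empty => index 11.
Insert 352: h=10, slot 10 empty => index 10.
Insert 893: h=6, slot 6 empty => index 6.
Insert 966: h=7, slot 7 empty => index 7.
Insert 861: h=3, slot 3 empty => index 3.
Insert 701: h=5, slot 5 empty => index 5.
Insert 444: h=8, slot 8 empty => index 8.
Insert 63: h=10, slots 10,11 occupied => index 12.
Insert 380: h=2, slots 2,3 occupied => index 4.
Insert 437: h=10, slots 10,11,12 occupied => index 13.
Insert 592: h=7, slots 7,8 occupied => index 9.
Table: [—, —, 414, 861, 380, 701, 893, 966, 444, 592, 352, 391, 63, 437, —, —, —]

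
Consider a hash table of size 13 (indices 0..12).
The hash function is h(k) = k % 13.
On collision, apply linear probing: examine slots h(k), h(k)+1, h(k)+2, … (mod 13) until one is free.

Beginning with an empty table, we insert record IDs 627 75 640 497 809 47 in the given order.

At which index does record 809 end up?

627 hashes to 3; slot 3 is free => place at 3.
75 hashes to 10; slot 10 is free => place at 10.
640 hashes to 3; 3 taken => place at 4.
497 hashes to 3; 3,4 taken => place at 5.
809 hashes to 3; 3,4,5 taken => place at 6.
47 hashes to 8; slot 8 is free => place at 8.
Table: [-, -, -, 627, 640, 497, 809, -, 47, -, 75, -, -]

6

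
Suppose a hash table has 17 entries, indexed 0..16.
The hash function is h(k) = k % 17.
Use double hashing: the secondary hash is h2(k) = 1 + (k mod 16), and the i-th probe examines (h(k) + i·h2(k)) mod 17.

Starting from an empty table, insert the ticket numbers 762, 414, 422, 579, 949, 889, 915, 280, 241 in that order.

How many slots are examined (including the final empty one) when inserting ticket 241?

3

762: h=14 => slot 14
414: h=6 => slot 6
422: h=14, h2=7, probe 14,4 => slot 4
579: h=1 => slot 1
949: h=14, h2=6, probe 14,3 => slot 3
889: h=5 => slot 5
915: h=14, h2=4, probe 14,1,5,9 => slot 9
280: h=8 => slot 8
241: h=3, h2=2, probe 3,5,7 => slot 7
Table: [-, 579, -, 949, 422, 889, 414, 241, 280, 915, -, -, -, -, 762, -, -]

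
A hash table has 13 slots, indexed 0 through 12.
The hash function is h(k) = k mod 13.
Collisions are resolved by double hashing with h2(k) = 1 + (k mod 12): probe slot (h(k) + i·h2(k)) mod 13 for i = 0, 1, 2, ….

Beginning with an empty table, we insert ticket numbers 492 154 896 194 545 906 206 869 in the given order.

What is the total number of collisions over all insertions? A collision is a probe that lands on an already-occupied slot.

6

Insert 492: h=11, slot 11 empty -> index 11.
Insert 154: h=11, h2=11, slot 11 occupied -> index 9.
Insert 896: h=12, slot 12 empty -> index 12.
Insert 194: h=12, h2=3, slot 12 occupied -> index 2.
Insert 545: h=12, h2=6, slot 12 occupied -> index 5.
Insert 906: h=9, h2=7, slot 9 occupied -> index 3.
Insert 206: h=11, h2=3, slot 11 occupied -> index 1.
Insert 869: h=11, h2=6, slot 11 occupied -> index 4.
Table: [—, 206, 194, 906, 869, 545, —, —, —, 154, —, 492, 896]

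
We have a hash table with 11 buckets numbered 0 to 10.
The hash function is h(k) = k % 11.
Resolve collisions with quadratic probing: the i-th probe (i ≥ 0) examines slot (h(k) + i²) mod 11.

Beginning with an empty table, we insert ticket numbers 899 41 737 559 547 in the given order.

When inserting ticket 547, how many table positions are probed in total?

899: h=8 → slot 8
41: h=8, probe 8,9 → slot 9
737: h=0 → slot 0
559: h=9, probe 9,10 → slot 10
547: h=8, probe 8,9,1 → slot 1
Table: [737, 547, ∅, ∅, ∅, ∅, ∅, ∅, 899, 41, 559]

3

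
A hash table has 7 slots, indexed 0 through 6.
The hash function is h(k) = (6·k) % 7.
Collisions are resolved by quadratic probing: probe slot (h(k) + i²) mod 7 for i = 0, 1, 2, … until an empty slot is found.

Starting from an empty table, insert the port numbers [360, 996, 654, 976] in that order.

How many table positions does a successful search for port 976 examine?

360: h=4 => slot 4
996: h=5 => slot 5
654: h=4, probe 4,5,1 => slot 1
976: h=4, probe 4,5,1,6 => slot 6
Table: [., 654, ., ., 360, 996, 976]
Lookup 976: h=4, probe 4,5,1,6 → found at 6.

4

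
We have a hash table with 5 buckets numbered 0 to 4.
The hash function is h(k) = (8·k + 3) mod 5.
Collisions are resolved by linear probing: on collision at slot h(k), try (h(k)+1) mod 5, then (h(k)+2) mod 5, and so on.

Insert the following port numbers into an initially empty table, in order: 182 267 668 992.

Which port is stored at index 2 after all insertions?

668

Insert 182: h=4, slot 4 empty => index 4.
Insert 267: h=4, slot 4 occupied => index 0.
Insert 668: h=2, slot 2 empty => index 2.
Insert 992: h=4, slots 4,0 occupied => index 1.
Table: [267, 992, 668, -, 182]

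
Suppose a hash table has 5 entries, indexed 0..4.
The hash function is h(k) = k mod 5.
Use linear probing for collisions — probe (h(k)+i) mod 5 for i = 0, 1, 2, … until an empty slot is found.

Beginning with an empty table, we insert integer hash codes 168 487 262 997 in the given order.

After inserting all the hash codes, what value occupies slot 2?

168 hashes to 3; slot 3 is free => place at 3.
487 hashes to 2; slot 2 is free => place at 2.
262 hashes to 2; 2,3 taken => place at 4.
997 hashes to 2; 2,3,4 taken => place at 0.
Table: [997, -, 487, 168, 262]

487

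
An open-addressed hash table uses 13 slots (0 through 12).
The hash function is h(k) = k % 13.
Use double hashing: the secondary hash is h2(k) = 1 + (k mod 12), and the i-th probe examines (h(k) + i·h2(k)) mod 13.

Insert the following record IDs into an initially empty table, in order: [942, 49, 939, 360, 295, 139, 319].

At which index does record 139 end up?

12

942: h=6 → slot 6
49: h=10 → slot 10
939: h=3 → slot 3
360: h=9 → slot 9
295: h=9, h2=8, probe 9,4 → slot 4
139: h=9, h2=8, probe 9,4,12 → slot 12
319: h=7 → slot 7
Table: [∅, ∅, ∅, 939, 295, ∅, 942, 319, ∅, 360, 49, ∅, 139]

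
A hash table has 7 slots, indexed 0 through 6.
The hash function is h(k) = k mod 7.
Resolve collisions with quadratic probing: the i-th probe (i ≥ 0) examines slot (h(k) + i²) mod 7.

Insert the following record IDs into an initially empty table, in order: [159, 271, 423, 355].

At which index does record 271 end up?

6

Insert 159: h=5, slot 5 empty → index 5.
Insert 271: h=5, slot 5 occupied → index 6.
Insert 423: h=3, slot 3 empty → index 3.
Insert 355: h=5, slots 5,6 occupied → index 2.
Table: [_, _, 355, 423, _, 159, 271]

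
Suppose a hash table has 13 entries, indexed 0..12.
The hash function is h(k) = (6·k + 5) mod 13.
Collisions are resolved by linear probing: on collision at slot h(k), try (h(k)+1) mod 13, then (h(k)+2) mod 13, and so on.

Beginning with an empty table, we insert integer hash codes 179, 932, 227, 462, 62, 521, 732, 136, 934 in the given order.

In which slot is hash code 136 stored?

179 hashes to 0; slot 0 is free => place at 0.
932 hashes to 7; slot 7 is free => place at 7.
227 hashes to 2; slot 2 is free => place at 2.
462 hashes to 8; slot 8 is free => place at 8.
62 hashes to 0; 0 taken => place at 1.
521 hashes to 11; slot 11 is free => place at 11.
732 hashes to 3; slot 3 is free => place at 3.
136 hashes to 2; 2,3 taken => place at 4.
934 hashes to 6; slot 6 is free => place at 6.
Table: [179, 62, 227, 732, 136, -, 934, 932, 462, -, -, 521, -]

4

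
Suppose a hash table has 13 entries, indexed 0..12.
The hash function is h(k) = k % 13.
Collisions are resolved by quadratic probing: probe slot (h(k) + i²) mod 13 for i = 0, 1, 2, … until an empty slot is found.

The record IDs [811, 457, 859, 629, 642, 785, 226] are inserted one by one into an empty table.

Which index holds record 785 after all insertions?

811: h=5 -> slot 5
457: h=2 -> slot 2
859: h=1 -> slot 1
629: h=5, probe 5,6 -> slot 6
642: h=5, probe 5,6,9 -> slot 9
785: h=5, probe 5,6,9,1,8 -> slot 8
226: h=5, probe 5,6,9,1,8,4 -> slot 4
Table: [_, 859, 457, _, 226, 811, 629, _, 785, 642, _, _, _]

8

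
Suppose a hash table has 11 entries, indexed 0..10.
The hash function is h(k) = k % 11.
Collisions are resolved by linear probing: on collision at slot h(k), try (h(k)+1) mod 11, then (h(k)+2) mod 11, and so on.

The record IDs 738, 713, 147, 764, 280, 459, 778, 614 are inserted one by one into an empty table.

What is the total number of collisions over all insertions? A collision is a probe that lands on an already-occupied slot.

5

738 hashes to 1; slot 1 is free → place at 1.
713 hashes to 9; slot 9 is free → place at 9.
147 hashes to 4; slot 4 is free → place at 4.
764 hashes to 5; slot 5 is free → place at 5.
280 hashes to 5; 5 taken → place at 6.
459 hashes to 8; slot 8 is free → place at 8.
778 hashes to 8; 8,9 taken → place at 10.
614 hashes to 9; 9,10 taken → place at 0.
Table: [614, 738, ., ., 147, 764, 280, ., 459, 713, 778]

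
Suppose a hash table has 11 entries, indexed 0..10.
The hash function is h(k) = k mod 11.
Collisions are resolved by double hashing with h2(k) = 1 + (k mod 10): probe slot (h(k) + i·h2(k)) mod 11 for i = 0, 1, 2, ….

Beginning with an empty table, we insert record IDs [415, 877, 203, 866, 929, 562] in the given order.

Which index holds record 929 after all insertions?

3

415 hashes to 8; slot 8 is free => place at 8.
877 hashes to 8, h2=8; 8 taken => place at 5.
203 hashes to 5, h2=4; 5 taken => place at 9.
866 hashes to 8, h2=7; 8 taken => place at 4.
929 hashes to 5, h2=10; 5,4 taken => place at 3.
562 hashes to 1; slot 1 is free => place at 1.
Table: [∅, 562, ∅, 929, 866, 877, ∅, ∅, 415, 203, ∅]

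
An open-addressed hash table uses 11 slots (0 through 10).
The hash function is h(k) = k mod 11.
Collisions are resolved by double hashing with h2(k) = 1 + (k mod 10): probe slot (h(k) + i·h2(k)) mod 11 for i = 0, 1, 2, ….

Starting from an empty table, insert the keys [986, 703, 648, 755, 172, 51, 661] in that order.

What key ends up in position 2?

755

986: h=7 => slot 7
703: h=10 => slot 10
648: h=10, h2=9, probe 10,8 => slot 8
755: h=7, h2=6, probe 7,2 => slot 2
172: h=7, h2=3, probe 7,10,2,5 => slot 5
51: h=7, h2=2, probe 7,9 => slot 9
661: h=1 => slot 1
Table: [., 661, 755, ., ., 172, ., 986, 648, 51, 703]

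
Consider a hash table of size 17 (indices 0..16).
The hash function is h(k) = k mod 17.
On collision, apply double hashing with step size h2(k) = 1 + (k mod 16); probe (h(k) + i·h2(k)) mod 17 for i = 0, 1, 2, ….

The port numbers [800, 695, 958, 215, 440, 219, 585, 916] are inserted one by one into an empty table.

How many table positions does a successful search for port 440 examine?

2

Insert 800: h=1, slot 1 empty → index 1.
Insert 695: h=15, slot 15 empty → index 15.
Insert 958: h=6, slot 6 empty → index 6.
Insert 215: h=11, slot 11 empty → index 11.
Insert 440: h=15, h2=9, slot 15 occupied → index 7.
Insert 219: h=15, h2=12, slot 15 occupied → index 10.
Insert 585: h=7, h2=10, slot 7 occupied → index 0.
Insert 916: h=15, h2=5, slot 15 occupied → index 3.
Table: [585, 800, —, 916, —, —, 958, 440, —, —, 219, 215, —, —, —, 695, —]
Lookup 440: h=15, h2=9, probe 15,7 → found at 7.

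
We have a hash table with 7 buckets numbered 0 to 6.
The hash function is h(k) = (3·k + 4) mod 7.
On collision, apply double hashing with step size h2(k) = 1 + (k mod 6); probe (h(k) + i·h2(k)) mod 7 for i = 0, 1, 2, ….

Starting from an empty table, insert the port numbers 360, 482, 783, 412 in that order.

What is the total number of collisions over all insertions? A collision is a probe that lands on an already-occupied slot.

Insert 360: h=6, slot 6 empty => index 6.
Insert 482: h=1, slot 1 empty => index 1.
Insert 783: h=1, h2=4, slot 1 occupied => index 5.
Insert 412: h=1, h2=5, slots 1,6 occupied => index 4.
Table: [., 482, ., ., 412, 783, 360]

3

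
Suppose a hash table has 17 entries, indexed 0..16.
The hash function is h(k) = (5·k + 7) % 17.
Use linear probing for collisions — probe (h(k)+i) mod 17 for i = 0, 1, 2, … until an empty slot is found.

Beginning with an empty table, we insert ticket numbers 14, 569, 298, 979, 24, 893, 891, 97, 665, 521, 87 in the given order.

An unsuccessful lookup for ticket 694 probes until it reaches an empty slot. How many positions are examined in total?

4

14 hashes to 9; slot 9 is free → place at 9.
569 hashes to 13; slot 13 is free → place at 13.
298 hashes to 1; slot 1 is free → place at 1.
979 hashes to 6; slot 6 is free → place at 6.
24 hashes to 8; slot 8 is free → place at 8.
893 hashes to 1; 1 taken → place at 2.
891 hashes to 8; 8,9 taken → place at 10.
97 hashes to 16; slot 16 is free → place at 16.
665 hashes to 0; slot 0 is free → place at 0.
521 hashes to 11; slot 11 is free → place at 11.
87 hashes to 0; 0,1,2 taken → place at 3.
Table: [665, 298, 893, 87, -, -, 979, -, 24, 14, 891, 521, -, 569, -, -, 97]
Lookup 694: h=9, probe 9,10,11,12 → slot 12 empty, not found.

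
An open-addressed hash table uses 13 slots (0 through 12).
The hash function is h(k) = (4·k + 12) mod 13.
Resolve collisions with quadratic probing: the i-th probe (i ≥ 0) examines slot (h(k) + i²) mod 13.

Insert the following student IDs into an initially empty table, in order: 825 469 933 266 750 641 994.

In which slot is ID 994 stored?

1

825: h=10 -> slot 10
469: h=3 -> slot 3
933: h=0 -> slot 0
266: h=10, probe 10,11 -> slot 11
750: h=9 -> slot 9
641: h=2 -> slot 2
994: h=10, probe 10,11,1 -> slot 1
Table: [933, 994, 641, 469, ., ., ., ., ., 750, 825, 266, .]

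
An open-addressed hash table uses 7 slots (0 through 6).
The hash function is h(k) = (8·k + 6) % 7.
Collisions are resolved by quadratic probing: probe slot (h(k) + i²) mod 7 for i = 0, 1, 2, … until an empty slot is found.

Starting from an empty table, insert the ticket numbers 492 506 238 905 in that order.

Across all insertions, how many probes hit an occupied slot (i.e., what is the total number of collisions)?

3

492: h=1 -> slot 1
506: h=1, probe 1,2 -> slot 2
238: h=6 -> slot 6
905: h=1, probe 1,2,5 -> slot 5
Table: [., 492, 506, ., ., 905, 238]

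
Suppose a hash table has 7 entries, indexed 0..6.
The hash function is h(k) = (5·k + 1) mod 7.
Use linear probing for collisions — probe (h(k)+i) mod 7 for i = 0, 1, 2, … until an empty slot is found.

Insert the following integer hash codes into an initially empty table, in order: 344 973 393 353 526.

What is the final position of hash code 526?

Insert 344: h=6, slot 6 empty -> index 6.
Insert 973: h=1, slot 1 empty -> index 1.
Insert 393: h=6, slot 6 occupied -> index 0.
Insert 353: h=2, slot 2 empty -> index 2.
Insert 526: h=6, slots 6,0,1,2 occupied -> index 3.
Table: [393, 973, 353, 526, -, -, 344]

3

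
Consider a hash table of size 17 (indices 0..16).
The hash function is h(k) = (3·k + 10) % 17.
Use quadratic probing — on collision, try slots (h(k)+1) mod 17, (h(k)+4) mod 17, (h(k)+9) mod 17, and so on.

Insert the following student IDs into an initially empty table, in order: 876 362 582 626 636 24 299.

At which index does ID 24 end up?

15

876 hashes to 3; slot 3 is free → place at 3.
362 hashes to 8; slot 8 is free → place at 8.
582 hashes to 5; slot 5 is free → place at 5.
626 hashes to 1; slot 1 is free → place at 1.
636 hashes to 14; slot 14 is free → place at 14.
24 hashes to 14; 14 taken → place at 15.
299 hashes to 6; slot 6 is free → place at 6.
Table: [-, 626, -, 876, -, 582, 299, -, 362, -, -, -, -, -, 636, 24, -]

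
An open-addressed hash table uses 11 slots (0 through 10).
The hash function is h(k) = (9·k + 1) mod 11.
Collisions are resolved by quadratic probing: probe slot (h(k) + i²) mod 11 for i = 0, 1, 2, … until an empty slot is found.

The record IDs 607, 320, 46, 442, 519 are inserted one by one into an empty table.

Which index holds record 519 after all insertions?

Insert 607: h=8, slot 8 empty → index 8.
Insert 320: h=10, slot 10 empty → index 10.
Insert 46: h=8, slot 8 occupied → index 9.
Insert 442: h=8, slots 8,9 occupied → index 1.
Insert 519: h=8, slots 8,9,1 occupied → index 6.
Table: [-, 442, -, -, -, -, 519, -, 607, 46, 320]

6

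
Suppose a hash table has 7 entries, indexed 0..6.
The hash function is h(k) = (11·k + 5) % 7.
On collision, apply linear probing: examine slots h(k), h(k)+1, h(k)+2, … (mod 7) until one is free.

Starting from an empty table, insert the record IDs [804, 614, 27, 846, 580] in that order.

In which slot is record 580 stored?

5

Insert 804: h=1, slot 1 empty -> index 1.
Insert 614: h=4, slot 4 empty -> index 4.
Insert 27: h=1, slot 1 occupied -> index 2.
Insert 846: h=1, slots 1,2 occupied -> index 3.
Insert 580: h=1, slots 1,2,3,4 occupied -> index 5.
Table: [-, 804, 27, 846, 614, 580, -]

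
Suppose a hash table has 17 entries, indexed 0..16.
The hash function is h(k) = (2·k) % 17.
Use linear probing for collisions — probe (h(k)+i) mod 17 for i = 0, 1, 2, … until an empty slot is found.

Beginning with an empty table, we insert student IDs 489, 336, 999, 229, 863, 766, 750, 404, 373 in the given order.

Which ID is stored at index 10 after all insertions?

489: h=9 -> slot 9
336: h=9, probe 9,10 -> slot 10
999: h=9, probe 9,10,11 -> slot 11
229: h=16 -> slot 16
863: h=9, probe 9,10,11,12 -> slot 12
766: h=2 -> slot 2
750: h=4 -> slot 4
404: h=9, probe 9,10,11,12,13 -> slot 13
373: h=15 -> slot 15
Table: [., ., 766, ., 750, ., ., ., ., 489, 336, 999, 863, 404, ., 373, 229]

336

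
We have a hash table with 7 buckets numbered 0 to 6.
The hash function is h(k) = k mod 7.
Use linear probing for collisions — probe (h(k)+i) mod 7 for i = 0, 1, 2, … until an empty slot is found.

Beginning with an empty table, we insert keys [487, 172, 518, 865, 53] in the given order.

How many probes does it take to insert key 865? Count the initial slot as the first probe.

3

487 hashes to 4; slot 4 is free -> place at 4.
172 hashes to 4; 4 taken -> place at 5.
518 hashes to 0; slot 0 is free -> place at 0.
865 hashes to 4; 4,5 taken -> place at 6.
53 hashes to 4; 4,5,6,0 taken -> place at 1.
Table: [518, 53, —, —, 487, 172, 865]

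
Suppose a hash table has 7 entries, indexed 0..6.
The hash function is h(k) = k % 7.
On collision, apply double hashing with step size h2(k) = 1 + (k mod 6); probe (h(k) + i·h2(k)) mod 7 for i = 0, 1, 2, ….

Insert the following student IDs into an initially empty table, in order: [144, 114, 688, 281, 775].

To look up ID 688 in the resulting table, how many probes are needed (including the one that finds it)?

144: h=4 → slot 4
114: h=2 → slot 2
688: h=2, h2=5, probe 2,0 → slot 0
281: h=1 → slot 1
775: h=5 → slot 5
Table: [688, 281, 114, —, 144, 775, —]
Lookup 688: h=2, h2=5, probe 2,0 → found at 0.

2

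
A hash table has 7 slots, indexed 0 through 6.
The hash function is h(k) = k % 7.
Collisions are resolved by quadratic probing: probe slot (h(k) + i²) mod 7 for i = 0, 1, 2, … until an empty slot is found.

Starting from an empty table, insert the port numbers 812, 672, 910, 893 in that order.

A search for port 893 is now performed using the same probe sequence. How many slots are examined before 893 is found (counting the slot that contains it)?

812 hashes to 0; slot 0 is free → place at 0.
672 hashes to 0; 0 taken → place at 1.
910 hashes to 0; 0,1 taken → place at 4.
893 hashes to 4; 4 taken → place at 5.
Table: [812, 672, ., ., 910, 893, .]
Lookup 893: h=4, probe 4,5 → found at 5.

2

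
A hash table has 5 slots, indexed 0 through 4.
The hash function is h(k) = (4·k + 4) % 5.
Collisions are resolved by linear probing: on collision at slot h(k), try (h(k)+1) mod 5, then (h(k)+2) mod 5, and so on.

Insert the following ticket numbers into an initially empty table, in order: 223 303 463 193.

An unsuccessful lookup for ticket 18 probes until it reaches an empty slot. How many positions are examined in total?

223: h=1 -> slot 1
303: h=1, probe 1,2 -> slot 2
463: h=1, probe 1,2,3 -> slot 3
193: h=1, probe 1,2,3,4 -> slot 4
Table: [_, 223, 303, 463, 193]
Lookup 18: h=1, probe 1,2,3,4,0 → slot 0 empty, not found.

5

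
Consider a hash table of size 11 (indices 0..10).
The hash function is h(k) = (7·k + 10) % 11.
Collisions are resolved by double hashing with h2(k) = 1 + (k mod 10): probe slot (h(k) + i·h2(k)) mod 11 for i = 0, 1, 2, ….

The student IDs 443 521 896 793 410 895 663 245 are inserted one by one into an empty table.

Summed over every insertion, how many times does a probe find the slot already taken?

4

443: h=9 -> slot 9
521: h=5 -> slot 5
896: h=1 -> slot 1
793: h=6 -> slot 6
410: h=9, h2=1, probe 9,10 -> slot 10
895: h=5, h2=6, probe 5,0 -> slot 0
663: h=9, h2=4, probe 9,2 -> slot 2
245: h=9, h2=6, probe 9,4 -> slot 4
Table: [895, 896, 663, -, 245, 521, 793, -, -, 443, 410]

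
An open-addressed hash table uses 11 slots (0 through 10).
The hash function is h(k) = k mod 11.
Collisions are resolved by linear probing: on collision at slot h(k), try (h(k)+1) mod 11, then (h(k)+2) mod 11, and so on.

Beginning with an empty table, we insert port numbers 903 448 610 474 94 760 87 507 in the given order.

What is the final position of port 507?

903 hashes to 1; slot 1 is free -> place at 1.
448 hashes to 8; slot 8 is free -> place at 8.
610 hashes to 5; slot 5 is free -> place at 5.
474 hashes to 1; 1 taken -> place at 2.
94 hashes to 6; slot 6 is free -> place at 6.
760 hashes to 1; 1,2 taken -> place at 3.
87 hashes to 10; slot 10 is free -> place at 10.
507 hashes to 1; 1,2,3 taken -> place at 4.
Table: [∅, 903, 474, 760, 507, 610, 94, ∅, 448, ∅, 87]

4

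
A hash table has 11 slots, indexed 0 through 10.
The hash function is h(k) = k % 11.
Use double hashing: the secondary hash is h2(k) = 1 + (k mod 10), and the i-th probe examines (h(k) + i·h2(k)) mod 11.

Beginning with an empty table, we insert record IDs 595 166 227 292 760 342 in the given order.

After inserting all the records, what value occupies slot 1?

595

595 hashes to 1; slot 1 is free => place at 1.
166 hashes to 1, h2=7; 1 taken => place at 8.
227 hashes to 7; slot 7 is free => place at 7.
292 hashes to 6; slot 6 is free => place at 6.
760 hashes to 1, h2=1; 1 taken => place at 2.
342 hashes to 1, h2=3; 1 taken => place at 4.
Table: [—, 595, 760, —, 342, —, 292, 227, 166, —, —]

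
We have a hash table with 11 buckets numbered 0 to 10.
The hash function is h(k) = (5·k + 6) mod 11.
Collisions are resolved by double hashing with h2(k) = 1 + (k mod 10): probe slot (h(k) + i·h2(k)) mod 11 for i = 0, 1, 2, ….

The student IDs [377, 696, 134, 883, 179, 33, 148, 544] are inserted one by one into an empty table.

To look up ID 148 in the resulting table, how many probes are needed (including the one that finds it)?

5

377: h=10 -> slot 10
696: h=10, h2=7, probe 10,6 -> slot 6
134: h=5 -> slot 5
883: h=10, h2=4, probe 10,3 -> slot 3
179: h=10, h2=10, probe 10,9 -> slot 9
33: h=6, h2=4, probe 6,10,3,7 -> slot 7
148: h=9, h2=9, probe 9,7,5,3,1 -> slot 1
544: h=9, h2=5, probe 9,3,8 -> slot 8
Table: [—, 148, —, 883, —, 134, 696, 33, 544, 179, 377]
Lookup 148: h=9, h2=9, probe 9,7,5,3,1 → found at 1.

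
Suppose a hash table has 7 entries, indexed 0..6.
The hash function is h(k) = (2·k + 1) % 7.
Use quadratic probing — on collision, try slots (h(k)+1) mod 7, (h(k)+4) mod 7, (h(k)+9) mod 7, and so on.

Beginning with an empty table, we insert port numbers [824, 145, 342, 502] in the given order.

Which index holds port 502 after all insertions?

824: h=4 => slot 4
145: h=4, probe 4,5 => slot 5
342: h=6 => slot 6
502: h=4, probe 4,5,1 => slot 1
Table: [∅, 502, ∅, ∅, 824, 145, 342]

1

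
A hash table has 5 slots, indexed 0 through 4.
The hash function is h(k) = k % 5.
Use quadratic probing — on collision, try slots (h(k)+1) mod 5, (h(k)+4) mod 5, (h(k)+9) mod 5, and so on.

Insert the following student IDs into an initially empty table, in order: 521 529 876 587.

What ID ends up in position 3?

587

521 hashes to 1; slot 1 is free -> place at 1.
529 hashes to 4; slot 4 is free -> place at 4.
876 hashes to 1; 1 taken -> place at 2.
587 hashes to 2; 2 taken -> place at 3.
Table: [-, 521, 876, 587, 529]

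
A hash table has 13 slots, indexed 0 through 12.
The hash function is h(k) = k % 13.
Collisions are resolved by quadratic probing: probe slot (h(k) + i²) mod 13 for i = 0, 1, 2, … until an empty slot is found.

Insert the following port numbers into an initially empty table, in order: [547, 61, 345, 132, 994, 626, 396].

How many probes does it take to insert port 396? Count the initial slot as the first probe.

3

547 hashes to 1; slot 1 is free -> place at 1.
61 hashes to 9; slot 9 is free -> place at 9.
345 hashes to 7; slot 7 is free -> place at 7.
132 hashes to 2; slot 2 is free -> place at 2.
994 hashes to 6; slot 6 is free -> place at 6.
626 hashes to 2; 2 taken -> place at 3.
396 hashes to 6; 6,7 taken -> place at 10.
Table: [—, 547, 132, 626, —, —, 994, 345, —, 61, 396, —, —]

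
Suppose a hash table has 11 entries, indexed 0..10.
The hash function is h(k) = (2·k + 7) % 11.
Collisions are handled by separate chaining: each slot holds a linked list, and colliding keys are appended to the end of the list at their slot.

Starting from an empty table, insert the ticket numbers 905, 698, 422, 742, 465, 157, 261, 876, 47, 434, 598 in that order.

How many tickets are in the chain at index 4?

905 → bucket 2
698 → bucket 6
422 → bucket 4
742 → bucket 6 (collision)
465 → bucket 2 (collision)
157 → bucket 2 (collision)
261 → bucket 1
876 → bucket 10
47 → bucket 2 (collision)
434 → bucket 6 (collision)
598 → bucket 4 (collision)
Final buckets:
0: —
1: 261
2: 905 -> 465 -> 157 -> 47
3: —
4: 422 -> 598
5: —
6: 698 -> 742 -> 434
7: —
8: —
9: —
10: 876

2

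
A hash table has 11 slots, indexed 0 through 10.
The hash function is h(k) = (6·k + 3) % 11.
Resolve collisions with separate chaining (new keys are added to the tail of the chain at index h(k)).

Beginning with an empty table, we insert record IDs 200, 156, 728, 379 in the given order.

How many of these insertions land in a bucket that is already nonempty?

200 -> bucket 4
156 -> bucket 4 (collision)
728 -> bucket 4 (collision)
379 -> bucket 0
Final buckets:
0: 379
1: .
2: .
3: .
4: 200 -> 156 -> 728
5: .
6: .
7: .
8: .
9: .
10: .

2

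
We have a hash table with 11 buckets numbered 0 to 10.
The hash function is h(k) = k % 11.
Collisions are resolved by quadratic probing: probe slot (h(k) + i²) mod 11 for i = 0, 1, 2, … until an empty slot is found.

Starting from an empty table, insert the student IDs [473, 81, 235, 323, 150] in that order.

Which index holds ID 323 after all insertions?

8

473 hashes to 0; slot 0 is free → place at 0.
81 hashes to 4; slot 4 is free → place at 4.
235 hashes to 4; 4 taken → place at 5.
323 hashes to 4; 4,5 taken → place at 8.
150 hashes to 7; slot 7 is free → place at 7.
Table: [473, ., ., ., 81, 235, ., 150, 323, ., .]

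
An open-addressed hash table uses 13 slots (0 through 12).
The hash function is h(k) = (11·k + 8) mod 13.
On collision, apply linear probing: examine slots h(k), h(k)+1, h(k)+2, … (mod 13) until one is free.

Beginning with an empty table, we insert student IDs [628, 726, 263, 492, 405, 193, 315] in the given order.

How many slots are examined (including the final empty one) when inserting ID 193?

5

Insert 628: h=0, slot 0 empty -> index 0.
Insert 726: h=12, slot 12 empty -> index 12.
Insert 263: h=2, slot 2 empty -> index 2.
Insert 492: h=12, slots 12,0 occupied -> index 1.
Insert 405: h=4, slot 4 empty -> index 4.
Insert 193: h=12, slots 12,0,1,2 occupied -> index 3.
Insert 315: h=2, slots 2,3,4 occupied -> index 5.
Table: [628, 492, 263, 193, 405, 315, ., ., ., ., ., ., 726]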